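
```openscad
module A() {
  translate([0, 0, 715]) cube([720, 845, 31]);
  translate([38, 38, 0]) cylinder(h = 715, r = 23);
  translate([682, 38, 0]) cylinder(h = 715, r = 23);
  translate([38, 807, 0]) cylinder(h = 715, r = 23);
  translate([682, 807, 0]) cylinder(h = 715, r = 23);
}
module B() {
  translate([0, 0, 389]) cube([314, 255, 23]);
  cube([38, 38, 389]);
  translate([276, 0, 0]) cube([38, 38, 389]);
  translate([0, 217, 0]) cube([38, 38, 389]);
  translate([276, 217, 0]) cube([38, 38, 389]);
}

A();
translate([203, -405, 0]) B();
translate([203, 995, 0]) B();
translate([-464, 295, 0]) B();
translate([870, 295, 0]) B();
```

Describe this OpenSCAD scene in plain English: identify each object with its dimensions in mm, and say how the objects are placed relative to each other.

A is a table: top 720 mm (x) × 845 mm (y), 31 mm thick, upper face at z = 746 mm, on four round legs of 46 mm diameter, each leg's bounding box inset 15 mm from the nearest pair of top edges, running from z = 0 to the bottom of the top.

B is a four-legged stool. The seat is 314×255 mm, 23 mm thick, top at z = 412 mm. It stands on four square legs, each 38×38 mm in cross-section, from z = 0 to the seat underside, each flush with a corner of the seat.

Four stools sit around the table at the −y, +y, −x, +x sides.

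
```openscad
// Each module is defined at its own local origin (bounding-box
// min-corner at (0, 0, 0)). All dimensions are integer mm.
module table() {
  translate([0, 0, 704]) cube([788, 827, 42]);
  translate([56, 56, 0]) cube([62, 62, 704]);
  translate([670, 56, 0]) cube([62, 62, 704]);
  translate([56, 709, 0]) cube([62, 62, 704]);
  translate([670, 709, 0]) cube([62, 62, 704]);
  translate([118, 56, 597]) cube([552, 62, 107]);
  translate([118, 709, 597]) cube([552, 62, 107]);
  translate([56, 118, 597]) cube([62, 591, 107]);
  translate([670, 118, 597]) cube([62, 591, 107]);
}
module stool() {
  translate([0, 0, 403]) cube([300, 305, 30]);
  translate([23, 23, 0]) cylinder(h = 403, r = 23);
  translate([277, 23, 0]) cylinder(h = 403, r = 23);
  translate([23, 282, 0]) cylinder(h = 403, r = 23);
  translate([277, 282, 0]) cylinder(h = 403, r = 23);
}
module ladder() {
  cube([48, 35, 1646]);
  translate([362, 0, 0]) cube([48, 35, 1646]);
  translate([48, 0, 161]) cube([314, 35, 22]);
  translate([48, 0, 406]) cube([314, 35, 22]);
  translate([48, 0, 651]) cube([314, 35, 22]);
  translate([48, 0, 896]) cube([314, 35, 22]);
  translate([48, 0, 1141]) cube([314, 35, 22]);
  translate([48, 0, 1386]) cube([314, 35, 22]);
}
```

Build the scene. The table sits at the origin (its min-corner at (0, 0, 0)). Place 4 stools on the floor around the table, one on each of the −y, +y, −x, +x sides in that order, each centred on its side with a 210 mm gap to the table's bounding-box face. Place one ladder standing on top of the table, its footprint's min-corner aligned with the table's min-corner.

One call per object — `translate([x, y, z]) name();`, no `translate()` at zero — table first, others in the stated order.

table();
translate([244, -515, 0]) stool();
translate([244, 1037, 0]) stool();
translate([-510, 261, 0]) stool();
translate([998, 261, 0]) stool();
translate([0, 0, 746]) ladder();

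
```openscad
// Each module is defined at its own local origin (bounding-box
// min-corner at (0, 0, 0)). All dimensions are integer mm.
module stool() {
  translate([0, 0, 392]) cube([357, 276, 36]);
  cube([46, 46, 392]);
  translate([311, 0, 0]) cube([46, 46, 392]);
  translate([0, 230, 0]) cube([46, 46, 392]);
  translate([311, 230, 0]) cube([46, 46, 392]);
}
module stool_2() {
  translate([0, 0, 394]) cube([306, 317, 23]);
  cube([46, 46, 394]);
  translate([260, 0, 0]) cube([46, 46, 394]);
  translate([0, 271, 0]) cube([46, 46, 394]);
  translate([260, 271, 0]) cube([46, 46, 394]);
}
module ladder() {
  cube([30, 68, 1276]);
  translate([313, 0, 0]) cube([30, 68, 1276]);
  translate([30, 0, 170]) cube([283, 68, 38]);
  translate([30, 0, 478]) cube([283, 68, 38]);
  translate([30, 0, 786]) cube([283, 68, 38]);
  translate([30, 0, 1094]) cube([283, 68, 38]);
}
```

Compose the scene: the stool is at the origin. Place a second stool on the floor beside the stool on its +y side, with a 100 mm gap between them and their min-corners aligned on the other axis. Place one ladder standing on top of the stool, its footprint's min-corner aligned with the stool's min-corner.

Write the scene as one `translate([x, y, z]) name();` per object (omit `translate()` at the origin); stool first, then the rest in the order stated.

stool();
translate([0, 376, 0]) stool_2();
translate([0, 0, 428]) ladder();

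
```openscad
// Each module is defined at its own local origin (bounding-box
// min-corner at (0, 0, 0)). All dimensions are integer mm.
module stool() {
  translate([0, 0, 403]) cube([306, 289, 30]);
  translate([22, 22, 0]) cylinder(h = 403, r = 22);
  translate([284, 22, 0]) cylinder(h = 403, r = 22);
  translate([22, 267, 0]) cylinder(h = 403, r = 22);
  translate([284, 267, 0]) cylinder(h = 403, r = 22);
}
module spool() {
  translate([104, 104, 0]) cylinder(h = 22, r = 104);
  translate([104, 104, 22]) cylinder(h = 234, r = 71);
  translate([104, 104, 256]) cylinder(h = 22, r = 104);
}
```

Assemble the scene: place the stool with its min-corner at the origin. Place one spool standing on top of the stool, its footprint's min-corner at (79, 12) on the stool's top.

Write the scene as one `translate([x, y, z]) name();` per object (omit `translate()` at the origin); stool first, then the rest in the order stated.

stool();
translate([79, 12, 433]) spool();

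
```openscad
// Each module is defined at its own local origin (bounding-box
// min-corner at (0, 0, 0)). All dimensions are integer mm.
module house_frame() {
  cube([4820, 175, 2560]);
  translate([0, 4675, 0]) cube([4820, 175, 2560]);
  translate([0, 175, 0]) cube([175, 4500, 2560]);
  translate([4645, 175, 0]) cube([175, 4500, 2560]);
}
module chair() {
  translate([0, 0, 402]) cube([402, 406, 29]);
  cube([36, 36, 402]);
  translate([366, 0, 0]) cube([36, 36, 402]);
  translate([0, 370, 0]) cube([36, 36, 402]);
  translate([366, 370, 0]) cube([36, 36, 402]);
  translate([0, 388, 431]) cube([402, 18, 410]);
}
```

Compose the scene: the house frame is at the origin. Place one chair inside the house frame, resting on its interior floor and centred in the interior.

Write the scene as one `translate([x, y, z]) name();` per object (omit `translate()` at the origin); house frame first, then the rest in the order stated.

house_frame();
translate([2209, 2222, 0]) chair();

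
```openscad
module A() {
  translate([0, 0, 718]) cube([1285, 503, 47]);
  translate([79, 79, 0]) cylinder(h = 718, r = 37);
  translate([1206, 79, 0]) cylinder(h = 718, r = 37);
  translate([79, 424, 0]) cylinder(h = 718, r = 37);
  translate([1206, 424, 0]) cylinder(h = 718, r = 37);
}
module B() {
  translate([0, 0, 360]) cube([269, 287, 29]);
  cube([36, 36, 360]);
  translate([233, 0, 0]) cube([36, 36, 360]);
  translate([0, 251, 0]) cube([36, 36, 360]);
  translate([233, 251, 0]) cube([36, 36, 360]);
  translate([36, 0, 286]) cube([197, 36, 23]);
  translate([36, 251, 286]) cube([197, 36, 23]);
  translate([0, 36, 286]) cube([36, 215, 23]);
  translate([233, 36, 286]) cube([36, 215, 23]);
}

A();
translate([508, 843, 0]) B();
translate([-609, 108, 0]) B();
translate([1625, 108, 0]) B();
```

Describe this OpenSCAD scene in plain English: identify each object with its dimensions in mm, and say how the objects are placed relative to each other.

A is a table with a 1285×503 mm rectangular top, 47 mm thick, top surface at z = 765 mm, supported by four round legs of 74 mm diameter, each leg's bounding box inset 42 mm from the nearest pair of top edges, running from the floor.

B is a simple wooden stool: a rectangular seat 269 mm (x) by 287 mm (y), 29 mm thick, top face at z = 389 mm, on four square legs, each 36×36 mm in cross-section. The legs rest on z = 0, each flush with a corner of the seat. Four stretchers, 36 mm wide and 23 mm tall, connect adjacent legs with their undersides at z = 286 mm, each running between the inner faces of the legs it joins and aligned with the legs' outer faces on the other axis.

Three stools sit around the table at the +y, −x, +x sides.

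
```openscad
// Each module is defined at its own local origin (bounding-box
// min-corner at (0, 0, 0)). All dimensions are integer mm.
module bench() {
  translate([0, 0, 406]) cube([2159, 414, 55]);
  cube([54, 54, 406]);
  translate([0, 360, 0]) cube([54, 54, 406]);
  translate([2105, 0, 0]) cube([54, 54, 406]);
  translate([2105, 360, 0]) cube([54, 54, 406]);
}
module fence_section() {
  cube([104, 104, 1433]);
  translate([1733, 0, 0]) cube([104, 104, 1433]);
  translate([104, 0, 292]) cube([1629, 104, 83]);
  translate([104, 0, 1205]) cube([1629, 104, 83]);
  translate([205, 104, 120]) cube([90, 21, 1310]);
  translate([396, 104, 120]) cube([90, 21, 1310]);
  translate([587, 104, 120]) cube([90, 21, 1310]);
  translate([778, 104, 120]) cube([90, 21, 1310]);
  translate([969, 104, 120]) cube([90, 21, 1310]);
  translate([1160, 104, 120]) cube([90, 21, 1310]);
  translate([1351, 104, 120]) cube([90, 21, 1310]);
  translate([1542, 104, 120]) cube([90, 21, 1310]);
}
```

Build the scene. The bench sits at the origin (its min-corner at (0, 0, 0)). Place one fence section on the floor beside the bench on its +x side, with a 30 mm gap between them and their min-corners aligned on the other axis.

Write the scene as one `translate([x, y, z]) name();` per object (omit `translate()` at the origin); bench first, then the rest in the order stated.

bench();
translate([2189, 0, 0]) fence_section();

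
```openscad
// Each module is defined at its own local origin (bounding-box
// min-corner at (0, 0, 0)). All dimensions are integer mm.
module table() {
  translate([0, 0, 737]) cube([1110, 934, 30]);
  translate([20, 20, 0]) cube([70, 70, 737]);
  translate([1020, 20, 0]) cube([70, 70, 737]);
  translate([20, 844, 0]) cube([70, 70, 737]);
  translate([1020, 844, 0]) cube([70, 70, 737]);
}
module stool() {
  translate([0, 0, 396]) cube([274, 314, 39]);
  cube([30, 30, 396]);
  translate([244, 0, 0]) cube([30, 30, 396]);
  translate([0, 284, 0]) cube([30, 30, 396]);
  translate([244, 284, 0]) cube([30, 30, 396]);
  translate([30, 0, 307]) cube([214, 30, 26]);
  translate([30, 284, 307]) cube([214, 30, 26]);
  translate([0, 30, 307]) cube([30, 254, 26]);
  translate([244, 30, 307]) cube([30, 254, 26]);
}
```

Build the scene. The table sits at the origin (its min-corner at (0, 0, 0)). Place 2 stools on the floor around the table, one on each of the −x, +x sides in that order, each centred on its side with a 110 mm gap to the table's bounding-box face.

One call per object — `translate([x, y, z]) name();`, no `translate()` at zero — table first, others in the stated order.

table();
translate([-384, 310, 0]) stool();
translate([1220, 310, 0]) stool();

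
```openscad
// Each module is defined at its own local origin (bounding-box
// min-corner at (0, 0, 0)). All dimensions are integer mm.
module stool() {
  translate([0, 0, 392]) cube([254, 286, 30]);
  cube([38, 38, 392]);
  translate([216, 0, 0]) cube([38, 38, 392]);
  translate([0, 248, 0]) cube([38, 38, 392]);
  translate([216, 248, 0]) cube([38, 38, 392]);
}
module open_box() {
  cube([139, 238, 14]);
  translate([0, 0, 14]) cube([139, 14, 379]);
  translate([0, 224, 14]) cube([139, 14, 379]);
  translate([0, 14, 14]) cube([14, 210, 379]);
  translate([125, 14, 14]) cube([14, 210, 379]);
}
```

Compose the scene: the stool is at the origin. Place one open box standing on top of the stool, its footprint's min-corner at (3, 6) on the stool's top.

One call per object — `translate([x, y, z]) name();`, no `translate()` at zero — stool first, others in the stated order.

stool();
translate([3, 6, 422]) open_box();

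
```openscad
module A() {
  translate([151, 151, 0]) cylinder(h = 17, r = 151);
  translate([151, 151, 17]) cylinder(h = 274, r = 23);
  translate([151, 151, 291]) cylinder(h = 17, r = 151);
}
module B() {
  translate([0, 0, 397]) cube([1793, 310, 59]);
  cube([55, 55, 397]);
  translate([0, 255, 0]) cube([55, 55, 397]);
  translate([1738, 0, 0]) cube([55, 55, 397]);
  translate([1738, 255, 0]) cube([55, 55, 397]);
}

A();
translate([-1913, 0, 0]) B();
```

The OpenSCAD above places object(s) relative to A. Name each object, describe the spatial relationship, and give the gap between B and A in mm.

A is a spool. B is a bench. The bench is on the floor beside the spool on its −x side. The gap between the bench and the spool is 120 mm.

The bench's nearest face is 120 mm from the spool's −x face.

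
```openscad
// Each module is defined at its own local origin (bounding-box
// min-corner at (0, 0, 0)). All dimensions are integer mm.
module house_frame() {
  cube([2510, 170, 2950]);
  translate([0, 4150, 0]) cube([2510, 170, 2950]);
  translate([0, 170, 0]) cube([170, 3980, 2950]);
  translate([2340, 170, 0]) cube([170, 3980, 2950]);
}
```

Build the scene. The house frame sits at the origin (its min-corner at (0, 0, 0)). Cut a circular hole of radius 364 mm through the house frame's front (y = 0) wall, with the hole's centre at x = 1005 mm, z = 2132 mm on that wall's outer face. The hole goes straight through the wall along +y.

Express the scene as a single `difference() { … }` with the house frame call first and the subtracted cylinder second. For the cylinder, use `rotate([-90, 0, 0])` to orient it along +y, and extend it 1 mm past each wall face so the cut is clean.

difference() {
  house_frame();
  translate([1005, -1, 2132]) rotate([-90, 0, 0]) cylinder(h = 172, r = 364);
}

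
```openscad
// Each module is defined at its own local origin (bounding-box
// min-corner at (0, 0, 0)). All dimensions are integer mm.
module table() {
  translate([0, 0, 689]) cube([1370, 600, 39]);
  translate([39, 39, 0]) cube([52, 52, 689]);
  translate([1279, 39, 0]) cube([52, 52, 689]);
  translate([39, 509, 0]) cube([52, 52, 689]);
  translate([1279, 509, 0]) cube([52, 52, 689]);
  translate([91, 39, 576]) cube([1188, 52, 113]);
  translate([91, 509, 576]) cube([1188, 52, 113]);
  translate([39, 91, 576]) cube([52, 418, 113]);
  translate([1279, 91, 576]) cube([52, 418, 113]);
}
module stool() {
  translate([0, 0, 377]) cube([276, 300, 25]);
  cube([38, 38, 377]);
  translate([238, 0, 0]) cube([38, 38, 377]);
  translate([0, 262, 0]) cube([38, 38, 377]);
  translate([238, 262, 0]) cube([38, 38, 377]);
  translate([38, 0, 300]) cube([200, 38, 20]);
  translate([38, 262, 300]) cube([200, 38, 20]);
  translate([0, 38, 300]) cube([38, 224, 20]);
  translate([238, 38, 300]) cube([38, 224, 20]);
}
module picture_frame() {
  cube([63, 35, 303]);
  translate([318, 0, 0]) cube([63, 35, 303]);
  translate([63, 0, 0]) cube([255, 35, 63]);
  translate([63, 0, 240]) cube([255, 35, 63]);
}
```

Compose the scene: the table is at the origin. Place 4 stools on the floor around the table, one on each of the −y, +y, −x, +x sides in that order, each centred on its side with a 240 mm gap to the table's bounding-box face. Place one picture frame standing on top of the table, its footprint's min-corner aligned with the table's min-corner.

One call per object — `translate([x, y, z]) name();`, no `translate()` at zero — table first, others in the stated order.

table();
translate([547, -540, 0]) stool();
translate([547, 840, 0]) stool();
translate([-516, 150, 0]) stool();
translate([1610, 150, 0]) stool();
translate([0, 0, 728]) picture_frame();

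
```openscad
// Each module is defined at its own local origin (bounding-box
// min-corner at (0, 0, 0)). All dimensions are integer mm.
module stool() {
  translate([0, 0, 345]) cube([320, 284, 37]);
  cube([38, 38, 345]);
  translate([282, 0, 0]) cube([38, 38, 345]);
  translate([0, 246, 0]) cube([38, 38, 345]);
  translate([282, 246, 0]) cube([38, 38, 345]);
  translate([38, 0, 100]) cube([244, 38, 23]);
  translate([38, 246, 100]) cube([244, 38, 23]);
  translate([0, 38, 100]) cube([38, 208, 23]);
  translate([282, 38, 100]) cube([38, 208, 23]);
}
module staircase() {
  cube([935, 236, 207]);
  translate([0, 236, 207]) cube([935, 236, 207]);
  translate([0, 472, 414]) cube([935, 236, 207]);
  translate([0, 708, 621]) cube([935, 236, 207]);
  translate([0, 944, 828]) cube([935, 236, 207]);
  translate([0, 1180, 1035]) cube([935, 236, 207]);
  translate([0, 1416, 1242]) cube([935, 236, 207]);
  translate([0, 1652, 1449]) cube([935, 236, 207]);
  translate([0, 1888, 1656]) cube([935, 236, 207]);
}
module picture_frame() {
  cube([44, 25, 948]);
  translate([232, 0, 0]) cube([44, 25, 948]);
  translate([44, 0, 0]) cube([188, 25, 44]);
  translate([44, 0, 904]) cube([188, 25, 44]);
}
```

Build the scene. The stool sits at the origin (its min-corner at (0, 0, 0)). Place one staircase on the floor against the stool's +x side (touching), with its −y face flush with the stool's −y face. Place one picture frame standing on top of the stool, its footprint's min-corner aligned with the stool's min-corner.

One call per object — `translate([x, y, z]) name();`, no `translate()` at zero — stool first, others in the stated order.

stool();
translate([320, 0, 0]) staircase();
translate([0, 0, 382]) picture_frame();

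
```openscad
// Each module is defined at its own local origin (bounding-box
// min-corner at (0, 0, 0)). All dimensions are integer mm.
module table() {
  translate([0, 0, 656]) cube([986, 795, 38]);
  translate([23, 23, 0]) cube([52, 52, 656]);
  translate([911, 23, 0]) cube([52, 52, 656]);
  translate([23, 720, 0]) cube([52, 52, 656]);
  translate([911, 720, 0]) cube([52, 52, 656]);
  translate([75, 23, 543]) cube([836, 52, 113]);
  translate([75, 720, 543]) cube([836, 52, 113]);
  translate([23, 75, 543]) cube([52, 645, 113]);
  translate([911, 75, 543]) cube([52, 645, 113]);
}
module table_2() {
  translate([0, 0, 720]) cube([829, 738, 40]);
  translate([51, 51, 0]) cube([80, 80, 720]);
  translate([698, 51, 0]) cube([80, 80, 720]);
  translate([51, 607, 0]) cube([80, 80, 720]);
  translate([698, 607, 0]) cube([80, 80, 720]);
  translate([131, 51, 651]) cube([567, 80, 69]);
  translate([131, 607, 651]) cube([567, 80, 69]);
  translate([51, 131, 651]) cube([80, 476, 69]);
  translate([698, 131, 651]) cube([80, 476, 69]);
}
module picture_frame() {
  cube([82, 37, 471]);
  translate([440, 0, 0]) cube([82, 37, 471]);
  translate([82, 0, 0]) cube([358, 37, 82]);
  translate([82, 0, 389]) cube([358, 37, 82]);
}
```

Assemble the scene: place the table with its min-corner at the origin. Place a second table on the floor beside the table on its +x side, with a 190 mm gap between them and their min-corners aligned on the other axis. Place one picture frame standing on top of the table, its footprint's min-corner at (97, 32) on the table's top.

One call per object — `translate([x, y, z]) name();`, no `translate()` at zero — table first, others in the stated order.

table();
translate([1176, 0, 0]) table_2();
translate([97, 32, 694]) picture_frame();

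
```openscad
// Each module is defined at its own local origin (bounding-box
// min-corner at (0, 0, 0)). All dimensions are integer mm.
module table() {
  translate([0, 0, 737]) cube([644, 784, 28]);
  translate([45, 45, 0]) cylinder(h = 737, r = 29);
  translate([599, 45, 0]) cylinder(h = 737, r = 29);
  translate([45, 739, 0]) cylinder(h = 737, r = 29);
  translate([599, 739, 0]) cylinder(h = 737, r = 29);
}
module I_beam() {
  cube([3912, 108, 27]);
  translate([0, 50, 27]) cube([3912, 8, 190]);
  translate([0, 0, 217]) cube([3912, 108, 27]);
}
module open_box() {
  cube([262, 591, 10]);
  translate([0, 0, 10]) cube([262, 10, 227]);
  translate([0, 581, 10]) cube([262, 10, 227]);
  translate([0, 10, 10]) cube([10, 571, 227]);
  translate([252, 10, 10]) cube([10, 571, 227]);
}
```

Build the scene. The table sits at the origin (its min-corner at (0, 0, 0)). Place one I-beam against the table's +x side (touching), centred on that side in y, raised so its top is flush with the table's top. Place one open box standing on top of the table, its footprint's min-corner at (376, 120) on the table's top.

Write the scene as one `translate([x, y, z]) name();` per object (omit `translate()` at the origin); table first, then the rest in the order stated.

table();
translate([644, 338, 521]) I_beam();
translate([376, 120, 765]) open_box();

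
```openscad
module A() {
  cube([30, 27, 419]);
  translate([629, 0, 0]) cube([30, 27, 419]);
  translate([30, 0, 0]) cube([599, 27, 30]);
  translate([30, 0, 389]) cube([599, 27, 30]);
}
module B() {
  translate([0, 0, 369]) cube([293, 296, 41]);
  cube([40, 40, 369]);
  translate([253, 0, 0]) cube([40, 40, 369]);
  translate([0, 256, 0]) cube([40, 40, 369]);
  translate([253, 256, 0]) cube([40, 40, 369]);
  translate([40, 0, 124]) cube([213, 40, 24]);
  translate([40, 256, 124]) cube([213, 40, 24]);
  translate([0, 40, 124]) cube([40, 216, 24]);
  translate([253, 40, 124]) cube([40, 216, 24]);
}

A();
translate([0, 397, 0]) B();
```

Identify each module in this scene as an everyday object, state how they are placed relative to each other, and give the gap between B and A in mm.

The stool's nearest face is 370 mm from the picture frame's +y face.

A is a picture frame. B is a stool. The stool is on the floor beside the picture frame on its +y side. The gap between the stool and the picture frame is 370 mm.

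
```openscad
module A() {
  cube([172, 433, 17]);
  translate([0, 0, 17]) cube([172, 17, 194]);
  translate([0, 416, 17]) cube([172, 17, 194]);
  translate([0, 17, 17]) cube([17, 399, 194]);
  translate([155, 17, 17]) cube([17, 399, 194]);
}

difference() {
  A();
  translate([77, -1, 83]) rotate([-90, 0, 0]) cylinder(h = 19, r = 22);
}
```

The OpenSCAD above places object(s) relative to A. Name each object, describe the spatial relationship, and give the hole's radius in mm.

The subtracted cylinder has r = 22 mm.

A is an open box. The open box has a circular hole through its front wall. The hole's radius is 22 mm.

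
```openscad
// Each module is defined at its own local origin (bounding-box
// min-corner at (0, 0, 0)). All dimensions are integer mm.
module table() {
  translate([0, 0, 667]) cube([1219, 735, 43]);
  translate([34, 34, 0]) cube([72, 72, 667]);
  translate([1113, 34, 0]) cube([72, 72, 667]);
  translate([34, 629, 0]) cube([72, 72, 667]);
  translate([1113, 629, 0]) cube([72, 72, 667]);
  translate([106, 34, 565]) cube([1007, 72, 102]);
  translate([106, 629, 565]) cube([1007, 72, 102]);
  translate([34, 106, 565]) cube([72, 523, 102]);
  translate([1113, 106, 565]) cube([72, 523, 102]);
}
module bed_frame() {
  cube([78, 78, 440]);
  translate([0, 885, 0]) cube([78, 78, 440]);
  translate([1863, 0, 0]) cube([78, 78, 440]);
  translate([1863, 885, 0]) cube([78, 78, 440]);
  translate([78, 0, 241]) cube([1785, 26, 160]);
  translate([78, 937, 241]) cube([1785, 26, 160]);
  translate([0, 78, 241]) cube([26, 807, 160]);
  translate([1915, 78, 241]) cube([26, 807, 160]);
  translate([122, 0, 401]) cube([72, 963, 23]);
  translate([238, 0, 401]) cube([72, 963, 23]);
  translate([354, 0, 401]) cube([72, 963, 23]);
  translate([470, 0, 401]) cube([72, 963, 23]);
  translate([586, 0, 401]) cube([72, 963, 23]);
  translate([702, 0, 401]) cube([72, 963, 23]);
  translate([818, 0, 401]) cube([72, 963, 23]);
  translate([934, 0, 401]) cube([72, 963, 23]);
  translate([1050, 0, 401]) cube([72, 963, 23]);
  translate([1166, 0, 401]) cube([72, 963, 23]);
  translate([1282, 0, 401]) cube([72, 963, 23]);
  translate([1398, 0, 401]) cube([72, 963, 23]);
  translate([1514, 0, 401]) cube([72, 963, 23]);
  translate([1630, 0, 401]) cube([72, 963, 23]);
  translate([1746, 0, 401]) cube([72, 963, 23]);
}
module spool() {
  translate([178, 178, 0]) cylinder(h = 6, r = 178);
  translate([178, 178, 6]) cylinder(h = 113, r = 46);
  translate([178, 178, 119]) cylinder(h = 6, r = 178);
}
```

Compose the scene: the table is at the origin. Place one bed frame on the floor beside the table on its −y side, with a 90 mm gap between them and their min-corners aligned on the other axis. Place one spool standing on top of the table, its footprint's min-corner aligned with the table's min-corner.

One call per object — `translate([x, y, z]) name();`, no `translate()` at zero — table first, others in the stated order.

table();
translate([0, -1053, 0]) bed_frame();
translate([0, 0, 710]) spool();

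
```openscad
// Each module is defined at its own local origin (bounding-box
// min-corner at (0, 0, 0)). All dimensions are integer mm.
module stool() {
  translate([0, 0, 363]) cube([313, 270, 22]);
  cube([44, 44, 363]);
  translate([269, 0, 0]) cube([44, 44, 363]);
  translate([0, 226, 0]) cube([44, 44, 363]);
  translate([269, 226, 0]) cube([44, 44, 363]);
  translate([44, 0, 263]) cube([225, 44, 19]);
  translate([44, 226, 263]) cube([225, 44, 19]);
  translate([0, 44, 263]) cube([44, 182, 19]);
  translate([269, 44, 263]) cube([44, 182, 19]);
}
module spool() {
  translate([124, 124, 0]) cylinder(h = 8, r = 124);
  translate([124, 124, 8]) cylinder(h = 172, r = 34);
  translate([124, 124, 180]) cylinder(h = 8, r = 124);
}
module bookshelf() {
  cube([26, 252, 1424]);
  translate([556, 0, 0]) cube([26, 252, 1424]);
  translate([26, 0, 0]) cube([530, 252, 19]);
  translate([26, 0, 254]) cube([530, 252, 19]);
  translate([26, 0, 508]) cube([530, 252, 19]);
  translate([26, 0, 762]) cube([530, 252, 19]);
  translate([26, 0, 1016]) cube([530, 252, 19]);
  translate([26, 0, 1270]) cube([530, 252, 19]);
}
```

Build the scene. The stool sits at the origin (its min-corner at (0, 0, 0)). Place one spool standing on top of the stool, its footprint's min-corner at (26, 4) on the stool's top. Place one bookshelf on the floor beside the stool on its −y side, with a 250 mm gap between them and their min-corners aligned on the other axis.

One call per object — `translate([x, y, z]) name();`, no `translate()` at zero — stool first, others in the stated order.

stool();
translate([26, 4, 385]) spool();
translate([0, -502, 0]) bookshelf();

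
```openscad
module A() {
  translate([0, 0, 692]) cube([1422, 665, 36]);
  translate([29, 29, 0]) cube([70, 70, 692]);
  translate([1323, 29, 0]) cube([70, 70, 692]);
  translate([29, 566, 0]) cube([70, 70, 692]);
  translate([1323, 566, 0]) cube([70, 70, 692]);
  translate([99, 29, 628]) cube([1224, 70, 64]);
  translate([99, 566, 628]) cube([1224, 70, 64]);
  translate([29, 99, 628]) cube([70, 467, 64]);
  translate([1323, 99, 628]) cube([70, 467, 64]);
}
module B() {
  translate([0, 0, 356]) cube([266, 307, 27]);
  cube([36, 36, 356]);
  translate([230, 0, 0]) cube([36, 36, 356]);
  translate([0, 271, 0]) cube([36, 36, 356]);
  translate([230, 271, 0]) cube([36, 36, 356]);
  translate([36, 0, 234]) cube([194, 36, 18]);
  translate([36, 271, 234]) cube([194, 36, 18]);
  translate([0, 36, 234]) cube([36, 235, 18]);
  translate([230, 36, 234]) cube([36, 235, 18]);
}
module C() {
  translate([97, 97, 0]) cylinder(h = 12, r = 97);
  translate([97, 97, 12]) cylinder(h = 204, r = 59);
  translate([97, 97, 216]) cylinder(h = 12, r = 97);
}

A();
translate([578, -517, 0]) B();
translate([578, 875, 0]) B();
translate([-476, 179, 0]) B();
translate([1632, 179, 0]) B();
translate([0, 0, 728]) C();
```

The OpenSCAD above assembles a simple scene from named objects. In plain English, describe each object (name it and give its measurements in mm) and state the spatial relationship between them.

A is a table with a 1422×665 mm rectangular top, 36 mm thick, top surface at z = 728 mm, supported by four 70×70 mm square legs, each inset 29 mm from the nearest pair of top edges, running from the floor. Four apron rails, 70 mm thick and 64 mm tall, run between adjacent legs with their top edges flush with the underside of the top and their outer faces flush with the legs' outer faces.

B is a four-legged stool. The seat is 266×307 mm, 27 mm thick, top at z = 383 mm. It stands on four square legs, each 36×36 mm in cross-section, from z = 0 to the seat underside, each flush with a corner of the seat. Four stretchers, 36 mm wide and 18 mm tall, connect adjacent legs with their undersides at z = 234 mm, each running between the inner faces of the legs it joins and aligned with the legs' outer faces on the other axis.

C is a spool: two coaxial disc flanges of radius 97 mm and thickness 12 mm, joined by a core cylinder of radius 59 mm and height 204 mm. The lower flange rests on z = 0 and the three cylinders share a vertical axis.

Four stools sit around the table at the −y, +y, −x, +x sides. The spool is on top of the table.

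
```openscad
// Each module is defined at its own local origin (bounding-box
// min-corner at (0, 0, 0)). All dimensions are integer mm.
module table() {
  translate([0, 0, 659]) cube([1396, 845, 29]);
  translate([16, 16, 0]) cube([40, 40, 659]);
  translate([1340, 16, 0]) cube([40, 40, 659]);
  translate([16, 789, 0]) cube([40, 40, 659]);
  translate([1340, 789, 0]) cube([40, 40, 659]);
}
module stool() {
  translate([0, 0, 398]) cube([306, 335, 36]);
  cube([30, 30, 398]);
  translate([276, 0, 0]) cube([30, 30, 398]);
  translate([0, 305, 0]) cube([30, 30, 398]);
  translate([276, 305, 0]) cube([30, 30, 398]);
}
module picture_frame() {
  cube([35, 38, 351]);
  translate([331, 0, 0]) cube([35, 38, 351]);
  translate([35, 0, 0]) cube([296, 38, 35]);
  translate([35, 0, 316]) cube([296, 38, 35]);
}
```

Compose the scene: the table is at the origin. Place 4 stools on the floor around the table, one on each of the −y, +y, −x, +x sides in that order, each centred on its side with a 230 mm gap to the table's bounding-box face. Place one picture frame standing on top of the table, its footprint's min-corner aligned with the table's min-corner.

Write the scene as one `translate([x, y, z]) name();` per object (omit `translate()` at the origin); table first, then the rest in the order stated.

table();
translate([545, -565, 0]) stool();
translate([545, 1075, 0]) stool();
translate([-536, 255, 0]) stool();
translate([1626, 255, 0]) stool();
translate([0, 0, 688]) picture_frame();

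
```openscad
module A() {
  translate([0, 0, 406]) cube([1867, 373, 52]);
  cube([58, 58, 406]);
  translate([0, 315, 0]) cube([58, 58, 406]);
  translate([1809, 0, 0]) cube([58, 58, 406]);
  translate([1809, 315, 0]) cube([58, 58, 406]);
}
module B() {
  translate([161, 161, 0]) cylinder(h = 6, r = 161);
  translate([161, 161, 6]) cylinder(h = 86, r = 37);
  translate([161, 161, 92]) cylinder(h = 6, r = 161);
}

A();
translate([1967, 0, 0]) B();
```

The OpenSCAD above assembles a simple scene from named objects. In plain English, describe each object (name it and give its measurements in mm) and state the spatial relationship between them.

A is a long wooden bench with a 1867 mm (x) × 373 mm (y) seat, 52 mm thick, its top surface 458 mm above the floor. Four 58 mm square legs at the seat corners, flush with the edges, run from z = 0 to the seat underside.

B is a spool: two coaxial disc flanges of radius 161 mm and thickness 6 mm, joined by a core cylinder of radius 37 mm and height 86 mm. The lower flange rests on z = 0 and the three cylinders share a vertical axis.

The spool is on the floor beside the bench on its +x side.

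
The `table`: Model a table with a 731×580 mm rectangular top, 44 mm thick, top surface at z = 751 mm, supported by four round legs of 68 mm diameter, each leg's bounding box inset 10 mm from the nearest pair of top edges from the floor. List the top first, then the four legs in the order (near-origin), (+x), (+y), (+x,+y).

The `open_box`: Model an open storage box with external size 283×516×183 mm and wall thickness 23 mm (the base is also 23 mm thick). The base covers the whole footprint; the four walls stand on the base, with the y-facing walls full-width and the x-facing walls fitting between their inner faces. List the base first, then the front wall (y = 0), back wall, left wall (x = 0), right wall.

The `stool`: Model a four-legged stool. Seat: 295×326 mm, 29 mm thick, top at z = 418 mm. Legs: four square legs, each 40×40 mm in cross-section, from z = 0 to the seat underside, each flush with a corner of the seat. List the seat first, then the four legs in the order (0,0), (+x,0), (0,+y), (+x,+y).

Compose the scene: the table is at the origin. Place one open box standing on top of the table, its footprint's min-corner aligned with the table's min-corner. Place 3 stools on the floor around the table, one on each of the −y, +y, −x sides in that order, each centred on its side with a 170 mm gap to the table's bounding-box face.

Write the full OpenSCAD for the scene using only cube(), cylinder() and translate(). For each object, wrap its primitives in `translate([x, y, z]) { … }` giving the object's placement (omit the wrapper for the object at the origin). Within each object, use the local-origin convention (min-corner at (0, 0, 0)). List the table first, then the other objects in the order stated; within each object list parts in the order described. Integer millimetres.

translate([0, 0, 707]) cube([731, 580, 44]);
translate([44, 44, 0]) cylinder(h = 707, r = 34);
translate([687, 44, 0]) cylinder(h = 707, r = 34);
translate([44, 536, 0]) cylinder(h = 707, r = 34);
translate([687, 536, 0]) cylinder(h = 707, r = 34);
translate([0, 0, 751]) {
  cube([283, 516, 23]);
  translate([0, 0, 23]) cube([283, 23, 160]);
  translate([0, 493, 23]) cube([283, 23, 160]);
  translate([0, 23, 23]) cube([23, 470, 160]);
  translate([260, 23, 23]) cube([23, 470, 160]);
}
translate([218, -496, 0]) {
  translate([0, 0, 389]) cube([295, 326, 29]);
  cube([40, 40, 389]);
  translate([255, 0, 0]) cube([40, 40, 389]);
  translate([0, 286, 0]) cube([40, 40, 389]);
  translate([255, 286, 0]) cube([40, 40, 389]);
}
translate([218, 750, 0]) {
  translate([0, 0, 389]) cube([295, 326, 29]);
  cube([40, 40, 389]);
  translate([255, 0, 0]) cube([40, 40, 389]);
  translate([0, 286, 0]) cube([40, 40, 389]);
  translate([255, 286, 0]) cube([40, 40, 389]);
}
translate([-465, 127, 0]) {
  translate([0, 0, 389]) cube([295, 326, 29]);
  cube([40, 40, 389]);
  translate([255, 0, 0]) cube([40, 40, 389]);
  translate([0, 286, 0]) cube([40, 40, 389]);
  translate([255, 286, 0]) cube([40, 40, 389]);
}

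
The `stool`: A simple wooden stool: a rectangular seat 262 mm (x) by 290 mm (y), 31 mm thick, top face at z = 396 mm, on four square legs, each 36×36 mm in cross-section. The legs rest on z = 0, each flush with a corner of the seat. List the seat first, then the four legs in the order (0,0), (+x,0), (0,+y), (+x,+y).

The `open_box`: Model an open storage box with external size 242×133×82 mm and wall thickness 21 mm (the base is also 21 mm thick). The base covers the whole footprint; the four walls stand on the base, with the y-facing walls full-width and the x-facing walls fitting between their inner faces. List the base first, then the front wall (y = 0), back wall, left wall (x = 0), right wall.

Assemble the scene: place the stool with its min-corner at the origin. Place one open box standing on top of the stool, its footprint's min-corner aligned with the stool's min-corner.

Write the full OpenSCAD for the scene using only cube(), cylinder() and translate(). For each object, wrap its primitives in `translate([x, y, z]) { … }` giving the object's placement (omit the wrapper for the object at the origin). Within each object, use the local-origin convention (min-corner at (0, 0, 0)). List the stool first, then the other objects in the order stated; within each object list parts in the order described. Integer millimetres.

translate([0, 0, 365]) cube([262, 290, 31]);
cube([36, 36, 365]);
translate([226, 0, 0]) cube([36, 36, 365]);
translate([0, 254, 0]) cube([36, 36, 365]);
translate([226, 254, 0]) cube([36, 36, 365]);
translate([0, 0, 396]) {
  cube([242, 133, 21]);
  translate([0, 0, 21]) cube([242, 21, 61]);
  translate([0, 112, 21]) cube([242, 21, 61]);
  translate([0, 21, 21]) cube([21, 91, 61]);
  translate([221, 21, 21]) cube([21, 91, 61]);
}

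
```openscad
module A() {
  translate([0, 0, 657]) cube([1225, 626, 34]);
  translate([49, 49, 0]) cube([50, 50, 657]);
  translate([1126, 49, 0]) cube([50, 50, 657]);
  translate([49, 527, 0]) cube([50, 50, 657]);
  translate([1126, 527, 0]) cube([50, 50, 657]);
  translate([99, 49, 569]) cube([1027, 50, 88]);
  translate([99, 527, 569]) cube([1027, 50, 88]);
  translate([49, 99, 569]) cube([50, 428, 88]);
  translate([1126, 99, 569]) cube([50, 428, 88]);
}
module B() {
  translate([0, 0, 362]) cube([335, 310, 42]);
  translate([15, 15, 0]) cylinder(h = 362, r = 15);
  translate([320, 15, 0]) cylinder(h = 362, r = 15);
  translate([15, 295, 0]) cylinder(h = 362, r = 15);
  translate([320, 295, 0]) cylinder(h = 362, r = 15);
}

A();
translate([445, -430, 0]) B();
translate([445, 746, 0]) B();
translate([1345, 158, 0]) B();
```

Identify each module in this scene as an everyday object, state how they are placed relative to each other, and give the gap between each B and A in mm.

A is a table. B is a stool. Three stools sit around the table at the −y, +y, +x sides. The gap between each stool and the table is 120 mm.

Each stool's nearest face is 120 mm from the table's bounding box.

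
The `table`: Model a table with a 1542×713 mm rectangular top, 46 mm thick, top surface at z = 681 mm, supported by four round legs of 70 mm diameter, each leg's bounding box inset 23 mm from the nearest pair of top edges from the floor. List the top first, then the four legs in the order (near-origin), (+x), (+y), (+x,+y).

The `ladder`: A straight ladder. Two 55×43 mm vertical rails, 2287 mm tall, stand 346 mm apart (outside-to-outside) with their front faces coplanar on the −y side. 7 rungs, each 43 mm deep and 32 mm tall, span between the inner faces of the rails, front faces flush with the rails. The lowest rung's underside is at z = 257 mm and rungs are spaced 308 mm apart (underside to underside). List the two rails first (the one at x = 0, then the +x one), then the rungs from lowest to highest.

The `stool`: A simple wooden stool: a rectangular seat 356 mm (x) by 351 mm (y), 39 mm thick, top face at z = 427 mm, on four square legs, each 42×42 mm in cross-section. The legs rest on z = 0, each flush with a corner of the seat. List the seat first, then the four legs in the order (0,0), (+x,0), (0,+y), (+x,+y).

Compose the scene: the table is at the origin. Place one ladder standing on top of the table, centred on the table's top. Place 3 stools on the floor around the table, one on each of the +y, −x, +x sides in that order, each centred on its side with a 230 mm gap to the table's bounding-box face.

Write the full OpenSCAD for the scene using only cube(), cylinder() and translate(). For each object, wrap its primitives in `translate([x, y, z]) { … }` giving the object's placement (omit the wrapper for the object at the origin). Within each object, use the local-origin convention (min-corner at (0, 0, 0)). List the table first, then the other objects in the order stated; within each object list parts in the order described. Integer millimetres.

translate([0, 0, 635]) cube([1542, 713, 46]);
translate([58, 58, 0]) cylinder(h = 635, r = 35);
translate([1484, 58, 0]) cylinder(h = 635, r = 35);
translate([58, 655, 0]) cylinder(h = 635, r = 35);
translate([1484, 655, 0]) cylinder(h = 635, r = 35);
translate([598, 335, 681]) {
  cube([55, 43, 2287]);
  translate([291, 0, 0]) cube([55, 43, 2287]);
  translate([55, 0, 257]) cube([236, 43, 32]);
  translate([55, 0, 565]) cube([236, 43, 32]);
  translate([55, 0, 873]) cube([236, 43, 32]);
  translate([55, 0, 1181]) cube([236, 43, 32]);
  translate([55, 0, 1489]) cube([236, 43, 32]);
  translate([55, 0, 1797]) cube([236, 43, 32]);
  translate([55, 0, 2105]) cube([236, 43, 32]);
}
translate([593, 943, 0]) {
  translate([0, 0, 388]) cube([356, 351, 39]);
  cube([42, 42, 388]);
  translate([314, 0, 0]) cube([42, 42, 388]);
  translate([0, 309, 0]) cube([42, 42, 388]);
  translate([314, 309, 0]) cube([42, 42, 388]);
}
translate([-586, 181, 0]) {
  translate([0, 0, 388]) cube([356, 351, 39]);
  cube([42, 42, 388]);
  translate([314, 0, 0]) cube([42, 42, 388]);
  translate([0, 309, 0]) cube([42, 42, 388]);
  translate([314, 309, 0]) cube([42, 42, 388]);
}
translate([1772, 181, 0]) {
  translate([0, 0, 388]) cube([356, 351, 39]);
  cube([42, 42, 388]);
  translate([314, 0, 0]) cube([42, 42, 388]);
  translate([0, 309, 0]) cube([42, 42, 388]);
  translate([314, 309, 0]) cube([42, 42, 388]);
}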